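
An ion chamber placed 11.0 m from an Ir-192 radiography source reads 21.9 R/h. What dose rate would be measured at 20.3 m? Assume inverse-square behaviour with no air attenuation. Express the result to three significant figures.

Using I₁d₁² = I₂d₂², scaling from 11.0 m to 20.3 m:
21.9 × (11.0/20.3)² = 21.9 × 0.2936 = 6.430 R/h.

6.43 R/h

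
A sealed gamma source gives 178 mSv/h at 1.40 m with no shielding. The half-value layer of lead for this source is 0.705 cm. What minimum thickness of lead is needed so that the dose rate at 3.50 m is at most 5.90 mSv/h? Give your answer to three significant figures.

1.60 cm

At 3.50 m, distance alone gives (1.40/3.50)² = 0.1600, so 178 × 0.1600 = 28.48 mSv/h.
Further attenuation needed: 28.48/5.90 = 4.827.
n = log₂(4.827) = 2.271 half-value layers.
Thickness = 2.271 × 0.705 cm = 1.601 cm.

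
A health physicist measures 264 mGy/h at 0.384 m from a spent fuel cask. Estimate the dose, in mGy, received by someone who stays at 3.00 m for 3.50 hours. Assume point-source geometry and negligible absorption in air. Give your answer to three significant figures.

15.1 mGy

By the inverse-square law, rate at 3.00 m:
264 × (0.384/3.00)² = 264 × 0.01638 = 4.324 mGy/h.
Dose = rate × time = 4.324 mGy/h × 3.500 h = 15.13 mGy.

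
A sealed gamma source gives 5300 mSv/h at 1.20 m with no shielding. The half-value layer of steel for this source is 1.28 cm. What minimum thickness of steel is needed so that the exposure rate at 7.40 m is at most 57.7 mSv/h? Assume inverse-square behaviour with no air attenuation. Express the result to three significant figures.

At 7.40 m, distance alone gives 5300 × (1.20/7.40)² = 5300 × 0.02630 = 139.4 mSv/h.
Further attenuation needed: 139.4/57.7 = 2.416.
n = log₂(2.416) = 1.273 half-value layers.
Thickness = 1.273 × 1.28 cm = 1.629 cm.

1.63 cm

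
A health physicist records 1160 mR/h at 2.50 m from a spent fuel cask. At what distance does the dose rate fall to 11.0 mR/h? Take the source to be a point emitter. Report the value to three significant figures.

Applying the 1/r² law, d₂ = d₁·√(I₁/I₂).
I₁/I₂ = 1160/11.0 = 105.5, so d₂ = 2.50 × √105.5 = 25.68 m.

25.7 m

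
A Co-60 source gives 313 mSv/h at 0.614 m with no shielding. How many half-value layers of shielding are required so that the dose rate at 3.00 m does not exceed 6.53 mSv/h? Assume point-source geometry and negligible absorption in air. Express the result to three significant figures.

At 3.00 m, distance alone gives 313 × (0.614/3.00)² = 313 × 0.04189 = 13.11 mSv/h.
Further attenuation needed: 13.11/6.53 = 2.008.
n = log₂(2.008) = 1.006 half-value layers.

1.01 half-value layers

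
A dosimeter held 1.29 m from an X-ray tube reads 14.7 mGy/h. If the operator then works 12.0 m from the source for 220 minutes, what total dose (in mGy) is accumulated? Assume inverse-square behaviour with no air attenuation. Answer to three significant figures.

Applying the 1/r² law, rate at 12.0 m:
(1.29/12.0)² = 0.01156, so 14.7 × 0.01156 = 0.1699 mGy/h.
Dose = rate × time = 0.1699 mGy/h × 3.667 h = 0.6230 mGy.

0.623 mGy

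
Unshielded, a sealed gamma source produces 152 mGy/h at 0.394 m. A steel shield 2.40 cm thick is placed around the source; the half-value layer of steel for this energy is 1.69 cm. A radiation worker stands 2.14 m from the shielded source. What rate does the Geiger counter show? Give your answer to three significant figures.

1.93 mGy/h

Distance alone: (0.394/2.14)² = 0.03390, so 152 × 0.03390 = 5.153 mGy/h.
Shield: 2.40/1.69 = 1.420 half-value layers → attenuation 2^(−1.420) = 0.3737.
Combined: 5.153 × 0.3737 = 1.926 mGy/h.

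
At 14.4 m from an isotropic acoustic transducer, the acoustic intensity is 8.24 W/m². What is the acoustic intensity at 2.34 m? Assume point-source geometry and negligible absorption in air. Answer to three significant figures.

Applying the 1/r² law, the rate at 2.34 m is
8.24 × (14.4/2.34)² = 8.24 × 37.87 = 312.0 W/m².

312 W/m²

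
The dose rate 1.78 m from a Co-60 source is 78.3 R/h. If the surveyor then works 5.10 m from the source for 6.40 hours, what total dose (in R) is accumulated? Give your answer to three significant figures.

Applying the 1/r² law, rate at 5.10 m:
78.3 × (1.78/5.10)² = 78.3 × 0.1218 = 9.537 R/h.
Dose = rate × time = 9.537 R/h × 6.400 h = 61.04 R.

61.0 R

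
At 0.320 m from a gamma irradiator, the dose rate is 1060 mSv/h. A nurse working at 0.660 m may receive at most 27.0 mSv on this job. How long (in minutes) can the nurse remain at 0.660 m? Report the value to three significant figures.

6.50 min

Applying the 1/r² law, rate at 0.660 m:
(0.320/0.660)² = 0.2351, so 1060 × 0.2351 = 249.2 mSv/h.
Stay time = 27.0 mSv ÷ 249.2 mSv/h = 0.1083 h = 6.498 min.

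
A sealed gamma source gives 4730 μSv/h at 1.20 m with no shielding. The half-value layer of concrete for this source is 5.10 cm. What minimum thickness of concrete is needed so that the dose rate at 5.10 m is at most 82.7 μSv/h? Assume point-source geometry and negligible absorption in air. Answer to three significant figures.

8.48 cm

At 5.10 m, distance alone gives 4730 × (1.20/5.10)² = 4730 × 0.05536 = 261.9 μSv/h.
Further attenuation needed: 261.9/82.7 = 3.167.
n = log₂(3.167) = 1.663 half-value layers.
Thickness = 1.663 × 5.10 cm = 8.481 cm.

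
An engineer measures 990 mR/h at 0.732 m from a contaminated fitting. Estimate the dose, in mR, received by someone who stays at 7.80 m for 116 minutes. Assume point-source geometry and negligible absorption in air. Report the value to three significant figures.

Intensity scales as (d₁/d₂)², so rate at 7.80 m:
(0.732/7.80)² = 0.008807, so 990 × 0.008807 = 8.719 mR/h.
Dose = rate × time = 8.719 mR/h × 1.933 h = 16.85 mR.

16.9 mR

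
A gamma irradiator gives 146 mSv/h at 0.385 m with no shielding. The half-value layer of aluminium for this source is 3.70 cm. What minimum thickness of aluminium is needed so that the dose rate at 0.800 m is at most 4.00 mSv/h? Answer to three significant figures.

At 0.800 m, distance alone gives (0.385/0.800)² = 0.2316, so 146 × 0.2316 = 33.81 mSv/h.
Further attenuation needed: 33.81/4.00 = 8.453.
n = log₂(8.453) = 3.079 half-value layers.
Thickness = 3.079 × 3.70 cm = 11.39 cm.

11.4 cm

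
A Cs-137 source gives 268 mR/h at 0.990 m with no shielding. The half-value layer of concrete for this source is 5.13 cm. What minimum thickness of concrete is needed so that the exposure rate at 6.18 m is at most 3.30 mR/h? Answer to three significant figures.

5.43 cm

At 6.18 m, distance alone gives (0.990/6.18)² = 0.02566, so 268 × 0.02566 = 6.877 mR/h.
Further attenuation needed: 6.877/3.30 = 2.084.
n = log₂(2.084) = 1.059 half-value layers.
Thickness = 1.059 × 5.13 cm = 5.433 cm.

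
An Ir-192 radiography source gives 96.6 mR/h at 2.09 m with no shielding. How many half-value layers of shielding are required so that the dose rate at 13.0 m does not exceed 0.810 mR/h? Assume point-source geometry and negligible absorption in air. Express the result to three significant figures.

1.62 half-value layers

At 13.0 m, distance alone gives (2.09/13.0)² = 0.02585, so 96.6 × 0.02585 = 2.497 mR/h.
Further attenuation needed: 2.497/0.810 = 3.083.
n = log₂(3.083) = 1.624 half-value layers.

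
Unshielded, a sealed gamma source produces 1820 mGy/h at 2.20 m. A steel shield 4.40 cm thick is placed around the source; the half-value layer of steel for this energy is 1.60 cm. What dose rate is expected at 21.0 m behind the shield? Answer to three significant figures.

Distance alone: 1820 × (2.20/21.0)² = 1820 × 0.01098 = 19.98 mGy/h.
Shield: 4.40/1.60 = 2.750 half-value layers → attenuation 2^(−2.750) = 0.1487.
Combined: 19.98 × 0.1487 = 2.971 mGy/h.

2.97 mGy/h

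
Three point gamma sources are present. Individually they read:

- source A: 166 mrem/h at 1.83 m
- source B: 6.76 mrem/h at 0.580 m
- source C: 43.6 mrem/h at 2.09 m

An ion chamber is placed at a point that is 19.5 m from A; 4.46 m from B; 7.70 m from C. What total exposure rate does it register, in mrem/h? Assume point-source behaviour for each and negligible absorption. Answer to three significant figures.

4.79 mrem/h

By superposition, sum each source's inverse-square contribution:
A: 166 × (1.83/19.5)² = 1.462 mrem/h
B: 6.76 × (0.580/4.46)² = 0.1143 mrem/h
C: 43.6 × (2.09/7.70)² = 3.212 mrem/h
Total = 1.462 + 0.1143 + 3.212 = 4.788 mrem/h.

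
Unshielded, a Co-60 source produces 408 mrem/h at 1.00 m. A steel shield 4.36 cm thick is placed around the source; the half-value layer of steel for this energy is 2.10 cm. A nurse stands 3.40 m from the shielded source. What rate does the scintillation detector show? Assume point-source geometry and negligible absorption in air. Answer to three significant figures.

8.37 mrem/h

Distance alone: (1.00/3.40)² = 0.08651, so 408 × 0.08651 = 35.30 mrem/h.
Shield: 4.36/2.10 = 2.076 half-value layers → attenuation 2^(−2.076) = 0.2372.
Combined: 35.30 × 0.2372 = 8.373 mrem/h.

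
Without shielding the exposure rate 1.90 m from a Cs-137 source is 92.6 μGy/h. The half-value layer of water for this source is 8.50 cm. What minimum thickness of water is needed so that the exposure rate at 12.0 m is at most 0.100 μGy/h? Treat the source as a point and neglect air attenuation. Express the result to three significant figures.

38.6 cm

At 12.0 m, distance alone gives 92.6 × (1.90/12.0)² = 92.6 × 0.02507 = 2.321 μGy/h.
Further attenuation needed: 2.321/0.100 = 23.21.
n = log₂(23.21) = 4.537 half-value layers.
Thickness = 4.537 × 8.50 cm = 38.56 cm.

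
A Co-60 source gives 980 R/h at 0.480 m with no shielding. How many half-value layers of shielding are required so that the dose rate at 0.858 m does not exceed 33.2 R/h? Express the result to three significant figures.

At 0.858 m, distance alone gives 980 × (0.480/0.858)² = 980 × 0.3130 = 306.7 R/h.
Further attenuation needed: 306.7/33.2 = 9.238.
n = log₂(9.238) = 3.208 half-value layers.

3.21 half-value layers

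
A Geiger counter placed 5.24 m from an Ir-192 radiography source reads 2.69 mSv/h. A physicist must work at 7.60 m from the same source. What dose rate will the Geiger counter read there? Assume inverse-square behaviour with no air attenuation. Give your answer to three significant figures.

Applying the 1/r² law, scaling from 5.24 m to 7.60 m:
(5.24/7.60)² = 0.4754, so 2.69 × 0.4754 = 1.279 mSv/h.

1.28 mSv/h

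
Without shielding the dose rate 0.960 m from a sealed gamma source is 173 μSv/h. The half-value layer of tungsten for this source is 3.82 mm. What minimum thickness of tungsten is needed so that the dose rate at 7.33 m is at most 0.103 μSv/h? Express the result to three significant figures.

18.5 mm

At 7.33 m, distance alone gives 173 × (0.960/7.33)² = 173 × 0.01715 = 2.967 μSv/h.
Further attenuation needed: 2.967/0.103 = 28.81.
n = log₂(28.81) = 4.848 half-value layers.
Thickness = 4.848 × 3.82 mm = 18.52 mm.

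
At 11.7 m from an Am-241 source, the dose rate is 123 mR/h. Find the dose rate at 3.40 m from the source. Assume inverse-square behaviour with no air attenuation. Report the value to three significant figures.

Intensity scales as (d₁/d₂)², so the rate at 3.40 m is
(11.7/3.40)² = 11.84, so 123 × 11.84 = 1456 mR/h.

1460 mR/h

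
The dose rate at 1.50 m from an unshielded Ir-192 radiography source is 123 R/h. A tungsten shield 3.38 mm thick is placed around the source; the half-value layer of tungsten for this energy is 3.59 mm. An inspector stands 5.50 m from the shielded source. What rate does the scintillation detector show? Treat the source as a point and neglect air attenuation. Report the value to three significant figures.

Distance alone: 123 × (1.50/5.50)² = 123 × 0.07438 = 9.149 R/h.
Shield: 3.38/3.59 = 0.9415 half-value layers → attenuation 2^(−0.9415) = 0.5207.
Combined: 9.149 × 0.5207 = 4.764 R/h.

4.76 R/h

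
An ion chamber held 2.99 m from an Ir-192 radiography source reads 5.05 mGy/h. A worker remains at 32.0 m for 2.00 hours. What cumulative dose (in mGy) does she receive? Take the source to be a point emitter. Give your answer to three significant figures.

0.0882 mGy

Using I₁d₁² = I₂d₂², rate at 32.0 m:
(2.99/32.0)² = 0.008731, so 5.05 × 0.008731 = 0.04409 mGy/h.
Dose = rate × time = 0.04409 mGy/h × 2.000 h = 0.08818 mGy.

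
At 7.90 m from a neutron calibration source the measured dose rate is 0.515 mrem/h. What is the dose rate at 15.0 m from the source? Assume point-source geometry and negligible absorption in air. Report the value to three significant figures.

Since intensity falls as 1/r², scaling from 7.90 m to 15.0 m:
0.515 × (7.90/15.0)² = 0.515 × 0.2774 = 0.1429 mrem/h.

0.143 mrem/h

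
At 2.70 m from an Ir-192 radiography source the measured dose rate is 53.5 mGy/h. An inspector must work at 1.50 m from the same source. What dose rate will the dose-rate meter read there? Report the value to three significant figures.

Applying the 1/r² law, scaling from 2.70 m to 1.50 m:
53.5 × (2.70/1.50)² = 53.5 × 3.240 = 173.3 mGy/h.

173 mGy/h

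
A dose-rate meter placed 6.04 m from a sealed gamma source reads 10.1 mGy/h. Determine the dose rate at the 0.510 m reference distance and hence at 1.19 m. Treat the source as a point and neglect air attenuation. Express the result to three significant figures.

1420 mGy/h; 260 mGy/h

Applying the 1/r² law,
At 0.510 m: 10.1 × (6.04/0.510)² = 10.1 × 140.3 = 1417 mGy/h
At 1.19 m: (0.510/1.19)² = 0.1837, so 1417 × 0.1837 = 260.3 mGy/h.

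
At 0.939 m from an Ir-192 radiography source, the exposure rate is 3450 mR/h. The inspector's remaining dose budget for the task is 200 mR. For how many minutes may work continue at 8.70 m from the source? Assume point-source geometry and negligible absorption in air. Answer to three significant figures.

299 min

Since intensity falls as 1/r², rate at 8.70 m:
(0.939/8.70)² = 0.01165, so 3450 × 0.01165 = 40.19 mR/h.
Stay time = 200 mR ÷ 40.19 mR/h = 4.976 h = 298.6 min.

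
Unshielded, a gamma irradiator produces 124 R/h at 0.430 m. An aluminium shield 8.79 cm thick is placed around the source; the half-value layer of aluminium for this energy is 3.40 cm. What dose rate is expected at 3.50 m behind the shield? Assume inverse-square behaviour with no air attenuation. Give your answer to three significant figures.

0.312 R/h

Distance alone: 124 × (0.430/3.50)² = 124 × 0.01509 = 1.871 R/h.
Shield: 8.79/3.40 = 2.585 half-value layers → attenuation 2^(−2.585) = 0.1667.
Combined: 1.871 × 0.1667 = 0.3119 R/h.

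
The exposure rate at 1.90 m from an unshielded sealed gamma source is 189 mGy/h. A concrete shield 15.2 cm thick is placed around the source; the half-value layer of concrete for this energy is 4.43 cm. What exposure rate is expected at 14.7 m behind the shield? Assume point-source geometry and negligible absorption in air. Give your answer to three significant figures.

Distance alone: (1.90/14.7)² = 0.01671, so 189 × 0.01671 = 3.158 mGy/h.
Shield: 15.2/4.43 = 3.431 half-value layers → attenuation 2^(−3.431) = 0.09272.
Combined: 3.158 × 0.09272 = 0.2928 mGy/h.

0.293 mGy/h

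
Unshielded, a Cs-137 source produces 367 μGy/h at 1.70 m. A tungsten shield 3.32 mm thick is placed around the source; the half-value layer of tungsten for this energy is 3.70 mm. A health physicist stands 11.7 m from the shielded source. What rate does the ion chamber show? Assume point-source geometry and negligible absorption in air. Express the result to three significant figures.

4.16 μGy/h

Distance alone: 367 × (1.70/11.7)² = 367 × 0.02111 = 7.747 μGy/h.
Shield: 3.32/3.70 = 0.8973 half-value layers → attenuation 2^(−0.8973) = 0.5369.
Combined: 7.747 × 0.5369 = 4.159 μGy/h.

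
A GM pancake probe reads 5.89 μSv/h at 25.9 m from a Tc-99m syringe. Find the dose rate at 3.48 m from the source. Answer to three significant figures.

Since intensity falls as 1/r², the rate at 3.48 m is
5.89 × (25.9/3.48)² = 5.89 × 55.39 = 326.2 μSv/h.

326 μSv/h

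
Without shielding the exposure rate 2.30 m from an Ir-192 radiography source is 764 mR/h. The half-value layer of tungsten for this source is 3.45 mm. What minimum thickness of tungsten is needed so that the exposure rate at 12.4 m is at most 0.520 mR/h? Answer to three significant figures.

At 12.4 m, distance alone gives 764 × (2.30/12.4)² = 764 × 0.03440 = 26.28 mR/h.
Further attenuation needed: 26.28/0.520 = 50.54.
n = log₂(50.54) = 5.659 half-value layers.
Thickness = 5.659 × 3.45 mm = 19.52 mm.

19.5 mm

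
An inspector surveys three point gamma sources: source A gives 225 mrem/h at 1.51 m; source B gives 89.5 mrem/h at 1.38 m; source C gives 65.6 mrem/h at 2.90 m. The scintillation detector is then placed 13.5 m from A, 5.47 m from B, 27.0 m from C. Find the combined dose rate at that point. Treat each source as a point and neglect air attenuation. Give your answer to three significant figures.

9.27 mrem/h

Each source contributes Iᵢ·(dᵢ/rᵢ)²; contributions add.
A: 225 × (1.51/13.5)² = 2.815 mrem/h
B: 89.5 × (1.38/5.47)² = 5.696 mrem/h
C: 65.6 × (2.90/27.0)² = 0.7568 mrem/h
Total = 2.815 + 5.696 + 0.7568 = 9.268 mrem/h.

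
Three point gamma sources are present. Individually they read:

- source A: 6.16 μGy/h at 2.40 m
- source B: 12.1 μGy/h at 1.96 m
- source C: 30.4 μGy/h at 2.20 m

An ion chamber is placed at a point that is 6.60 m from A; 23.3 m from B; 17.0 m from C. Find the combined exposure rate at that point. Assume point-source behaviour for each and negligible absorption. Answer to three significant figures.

By superposition, sum each source's inverse-square contribution:
A: 6.16 × (2.40/6.60)² = 0.8145 μGy/h
B: 12.1 × (1.96/23.3)² = 0.08562 μGy/h
C: 30.4 × (2.20/17.0)² = 0.5091 μGy/h
Total = 0.8145 + 0.08562 + 0.5091 = 1.409 μGy/h.

1.41 μGy/h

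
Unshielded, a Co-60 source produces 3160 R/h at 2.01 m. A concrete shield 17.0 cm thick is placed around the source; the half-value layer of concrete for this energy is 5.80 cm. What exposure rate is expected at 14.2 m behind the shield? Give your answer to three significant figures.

Distance alone: 3160 × (2.01/14.2)² = 3160 × 0.02004 = 63.33 R/h.
Shield: 17.0/5.80 = 2.931 half-value layers → attenuation 2^(−2.931) = 0.1311.
Combined: 63.33 × 0.1311 = 8.303 R/h.

8.30 R/h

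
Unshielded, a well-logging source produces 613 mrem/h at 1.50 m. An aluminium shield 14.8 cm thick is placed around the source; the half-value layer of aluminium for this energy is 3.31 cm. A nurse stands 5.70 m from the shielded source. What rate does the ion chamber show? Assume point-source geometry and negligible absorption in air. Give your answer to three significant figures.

1.91 mrem/h

Distance alone: 613 × (1.50/5.70)² = 613 × 0.06925 = 42.45 mrem/h.
Shield: 14.8/3.31 = 4.471 half-value layers → attenuation 2^(−4.471) = 0.04509.
Combined: 42.45 × 0.04509 = 1.914 mrem/h.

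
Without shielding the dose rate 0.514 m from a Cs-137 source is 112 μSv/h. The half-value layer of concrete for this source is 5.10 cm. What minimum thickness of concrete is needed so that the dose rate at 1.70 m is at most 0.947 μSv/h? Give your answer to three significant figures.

At 1.70 m, distance alone gives (0.514/1.70)² = 0.09142, so 112 × 0.09142 = 10.24 μSv/h.
Further attenuation needed: 10.24/0.947 = 10.81.
n = log₂(10.81) = 3.434 half-value layers.
Thickness = 3.434 × 5.10 cm = 17.51 cm.

17.5 cm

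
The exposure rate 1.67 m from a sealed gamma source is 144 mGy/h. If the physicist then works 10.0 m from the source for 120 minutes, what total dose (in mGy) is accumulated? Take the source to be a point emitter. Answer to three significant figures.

8.03 mGy

Using I₁d₁² = I₂d₂², rate at 10.0 m:
144 × (1.67/10.0)² = 144 × 0.02789 = 4.016 mGy/h.
Dose = rate × time = 4.016 mGy/h × 2.000 h = 8.032 mGy.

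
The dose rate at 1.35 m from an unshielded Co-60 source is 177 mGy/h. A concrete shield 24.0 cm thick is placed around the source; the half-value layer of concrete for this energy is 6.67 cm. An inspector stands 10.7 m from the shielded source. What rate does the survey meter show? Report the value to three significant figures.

Distance alone: (1.35/10.7)² = 0.01592, so 177 × 0.01592 = 2.818 mGy/h.
Shield: 24.0/6.67 = 3.598 half-value layers → attenuation 2^(−3.598) = 0.08258.
Combined: 2.818 × 0.08258 = 0.2327 mGy/h.

0.233 mGy/h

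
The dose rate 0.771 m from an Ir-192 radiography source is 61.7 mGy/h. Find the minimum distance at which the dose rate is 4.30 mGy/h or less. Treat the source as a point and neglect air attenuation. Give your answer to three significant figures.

By the inverse-square law, d₂ = d₁·√(I₁/I₂).
I₁/I₂ = 61.7/4.30 = 14.35, so d₂ = 0.771 × √14.35 = 2.921 m.

2.92 m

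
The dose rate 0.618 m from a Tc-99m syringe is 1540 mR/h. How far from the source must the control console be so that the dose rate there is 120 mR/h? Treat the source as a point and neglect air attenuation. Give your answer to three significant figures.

2.21 m

Intensity scales as (d₁/d₂)², so d₂ = d₁·√(I₁/I₂).
I₁/I₂ = 1540/120 = 12.83, so d₂ = 0.618 × √12.83 = 2.214 m.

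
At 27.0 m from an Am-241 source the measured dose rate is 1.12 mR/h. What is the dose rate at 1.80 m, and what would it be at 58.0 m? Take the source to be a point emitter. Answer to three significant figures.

252 mR/h; 0.243 mR/h

Applying the 1/r² law,
At 1.80 m: 1.12 × (27.0/1.80)² = 1.12 × 225.0 = 252.0 mR/h
At 58.0 m: 252.0 × (1.80/58.0)² = 252.0 × 0.0009631 = 0.2427 mR/h.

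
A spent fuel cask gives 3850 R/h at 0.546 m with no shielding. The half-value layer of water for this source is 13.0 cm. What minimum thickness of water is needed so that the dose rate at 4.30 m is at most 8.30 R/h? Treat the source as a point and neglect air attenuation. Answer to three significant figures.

At 4.30 m, distance alone gives 3850 × (0.546/4.30)² = 3850 × 0.01612 = 62.06 R/h.
Further attenuation needed: 62.06/8.30 = 7.477.
n = log₂(7.477) = 2.902 half-value layers.
Thickness = 2.902 × 13.0 cm = 37.73 cm.

37.7 cm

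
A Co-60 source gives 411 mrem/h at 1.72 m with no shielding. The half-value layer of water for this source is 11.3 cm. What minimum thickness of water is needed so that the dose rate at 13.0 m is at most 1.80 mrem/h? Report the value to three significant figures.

22.6 cm

At 13.0 m, distance alone gives (1.72/13.0)² = 0.01751, so 411 × 0.01751 = 7.197 mrem/h.
Further attenuation needed: 7.197/1.80 = 3.998.
n = log₂(3.998) = 1.999 half-value layers.
Thickness = 1.999 × 11.3 cm = 22.59 cm.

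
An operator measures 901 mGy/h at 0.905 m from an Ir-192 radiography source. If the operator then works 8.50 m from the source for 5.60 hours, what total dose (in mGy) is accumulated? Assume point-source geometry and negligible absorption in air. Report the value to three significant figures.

57.2 mGy

Intensity scales as (d₁/d₂)², so rate at 8.50 m:
(0.905/8.50)² = 0.01134, so 901 × 0.01134 = 10.22 mGy/h.
Dose = rate × time = 10.22 mGy/h × 5.600 h = 57.23 mGy.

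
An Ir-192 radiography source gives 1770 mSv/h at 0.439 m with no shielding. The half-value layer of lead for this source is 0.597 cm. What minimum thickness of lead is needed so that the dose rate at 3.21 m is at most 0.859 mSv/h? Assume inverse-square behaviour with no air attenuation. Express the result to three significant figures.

At 3.21 m, distance alone gives (0.439/3.21)² = 0.01870, so 1770 × 0.01870 = 33.10 mSv/h.
Further attenuation needed: 33.10/0.859 = 38.53.
n = log₂(38.53) = 5.268 half-value layers.
Thickness = 5.268 × 0.597 cm = 3.145 cm.

3.15 cm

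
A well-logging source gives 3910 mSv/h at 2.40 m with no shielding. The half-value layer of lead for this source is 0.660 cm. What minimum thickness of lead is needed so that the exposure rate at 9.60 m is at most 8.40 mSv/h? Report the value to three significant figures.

At 9.60 m, distance alone gives (2.40/9.60)² = 0.06250, so 3910 × 0.06250 = 244.4 mSv/h.
Further attenuation needed: 244.4/8.40 = 29.10.
n = log₂(29.10) = 4.863 half-value layers.
Thickness = 4.863 × 0.660 cm = 3.210 cm.

3.21 cm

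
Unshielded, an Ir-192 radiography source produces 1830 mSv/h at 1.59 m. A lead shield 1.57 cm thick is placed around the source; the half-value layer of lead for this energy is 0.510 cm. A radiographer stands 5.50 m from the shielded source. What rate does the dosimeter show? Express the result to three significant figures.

18.1 mSv/h

Distance alone: (1.59/5.50)² = 0.08357, so 1830 × 0.08357 = 152.9 mSv/h.
Shield: 1.57/0.510 = 3.078 half-value layers → attenuation 2^(−3.078) = 0.1184.
Combined: 152.9 × 0.1184 = 18.10 mSv/h.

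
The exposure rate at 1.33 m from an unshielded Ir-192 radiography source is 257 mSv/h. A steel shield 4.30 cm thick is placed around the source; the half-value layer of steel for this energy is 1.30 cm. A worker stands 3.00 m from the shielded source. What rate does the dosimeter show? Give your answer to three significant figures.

Distance alone: 257 × (1.33/3.00)² = 257 × 0.1965 = 50.50 mSv/h.
Shield: 4.30/1.30 = 3.308 half-value layers → attenuation 2^(−3.308) = 0.1010.
Combined: 50.50 × 0.1010 = 5.101 mSv/h.

5.10 mSv/h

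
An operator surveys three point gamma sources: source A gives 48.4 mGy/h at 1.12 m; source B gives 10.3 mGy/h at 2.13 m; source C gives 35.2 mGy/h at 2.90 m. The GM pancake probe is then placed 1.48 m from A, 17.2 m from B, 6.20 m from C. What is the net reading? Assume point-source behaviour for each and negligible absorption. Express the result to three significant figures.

By superposition, sum each source's inverse-square contribution:
A: 48.4 × (1.12/1.48)² = 27.72 mGy/h
B: 10.3 × (2.13/17.2)² = 0.1580 mGy/h
C: 35.2 × (2.90/6.20)² = 7.701 mGy/h
Total = 27.72 + 0.1580 + 7.701 = 35.58 mGy/h.

35.6 mGy/h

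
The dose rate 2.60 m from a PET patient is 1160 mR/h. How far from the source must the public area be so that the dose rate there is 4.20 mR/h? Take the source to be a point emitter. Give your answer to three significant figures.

43.2 m

Since intensity falls as 1/r², d₂ = d₁·√(I₁/I₂).
I₁/I₂ = 1160/4.20 = 276.2, so d₂ = 2.60 × √276.2 = 43.21 m.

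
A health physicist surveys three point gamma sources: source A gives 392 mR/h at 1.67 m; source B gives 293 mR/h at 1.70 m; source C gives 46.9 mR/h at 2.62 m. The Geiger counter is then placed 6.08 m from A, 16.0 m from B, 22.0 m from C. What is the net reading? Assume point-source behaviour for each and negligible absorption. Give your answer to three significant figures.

33.5 mR/h

Each source contributes Iᵢ·(dᵢ/rᵢ)²; contributions add.
A: 392 × (1.67/6.08)² = 29.57 mR/h
B: 293 × (1.70/16.0)² = 3.308 mR/h
C: 46.9 × (2.62/22.0)² = 0.6652 mR/h
Total = 29.57 + 3.308 + 0.6652 = 33.54 mR/h.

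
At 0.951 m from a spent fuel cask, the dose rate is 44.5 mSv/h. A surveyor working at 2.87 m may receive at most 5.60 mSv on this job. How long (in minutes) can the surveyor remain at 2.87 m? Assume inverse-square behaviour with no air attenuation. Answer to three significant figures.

68.8 min

Intensity scales as (d₁/d₂)², so rate at 2.87 m:
(0.951/2.87)² = 0.1098, so 44.5 × 0.1098 = 4.886 mSv/h.
Stay time = 5.60 mSv ÷ 4.886 mSv/h = 1.146 h = 68.76 min.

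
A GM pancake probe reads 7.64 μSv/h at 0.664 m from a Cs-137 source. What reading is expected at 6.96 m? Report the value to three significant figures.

Since intensity falls as 1/r², the rate at 6.96 m is
(0.664/6.96)² = 0.009102, so 7.64 × 0.009102 = 0.06954 μSv/h.

0.0695 μSv/h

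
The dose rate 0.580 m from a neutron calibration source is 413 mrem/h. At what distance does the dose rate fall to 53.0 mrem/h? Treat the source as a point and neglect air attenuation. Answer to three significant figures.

Intensity scales as (d₁/d₂)², so d₂ = d₁·√(I₁/I₂).
I₁/I₂ = 413/53.0 = 7.792, so d₂ = 0.580 × √7.792 = 1.619 m.

1.62 m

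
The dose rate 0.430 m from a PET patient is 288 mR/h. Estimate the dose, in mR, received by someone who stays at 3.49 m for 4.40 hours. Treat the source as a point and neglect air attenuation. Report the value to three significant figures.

Using I₁d₁² = I₂d₂², rate at 3.49 m:
288 × (0.430/3.49)² = 288 × 0.01518 = 4.372 mR/h.
Dose = rate × time = 4.372 mR/h × 4.400 h = 19.24 mR.

19.2 mR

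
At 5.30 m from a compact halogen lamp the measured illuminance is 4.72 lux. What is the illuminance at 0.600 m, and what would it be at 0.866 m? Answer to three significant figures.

368 lux; 177 lux

Since intensity falls as 1/r²,
At 0.600 m: 4.72 × (5.30/0.600)² = 4.72 × 78.03 = 368.3 lux
At 0.866 m: 368.3 × (0.600/0.866)² = 368.3 × 0.4800 = 176.8 lux.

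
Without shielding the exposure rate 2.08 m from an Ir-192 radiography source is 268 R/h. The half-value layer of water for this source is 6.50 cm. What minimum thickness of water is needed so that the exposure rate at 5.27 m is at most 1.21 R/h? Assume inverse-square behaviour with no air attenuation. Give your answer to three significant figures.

At 5.27 m, distance alone gives (2.08/5.27)² = 0.1558, so 268 × 0.1558 = 41.75 R/h.
Further attenuation needed: 41.75/1.21 = 34.50.
n = log₂(34.50) = 5.109 half-value layers.
Thickness = 5.109 × 6.50 cm = 33.21 cm.

33.2 cm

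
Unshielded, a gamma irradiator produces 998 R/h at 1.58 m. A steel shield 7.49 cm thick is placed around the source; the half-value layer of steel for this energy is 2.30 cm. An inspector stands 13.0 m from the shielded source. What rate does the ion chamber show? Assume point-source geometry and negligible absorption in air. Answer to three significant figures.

1.54 R/h

Distance alone: 998 × (1.58/13.0)² = 998 × 0.01477 = 14.74 R/h.
Shield: 7.49/2.30 = 3.257 half-value layers → attenuation 2^(−3.257) = 0.1046.
Combined: 14.74 × 0.1046 = 1.542 R/h.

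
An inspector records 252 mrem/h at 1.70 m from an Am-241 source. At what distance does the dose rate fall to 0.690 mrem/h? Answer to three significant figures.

Intensity scales as (d₁/d₂)², so d₂ = d₁·√(I₁/I₂).
I₁/I₂ = 252/0.690 = 365.2, so d₂ = 1.70 × √365.2 = 32.49 m.

32.5 m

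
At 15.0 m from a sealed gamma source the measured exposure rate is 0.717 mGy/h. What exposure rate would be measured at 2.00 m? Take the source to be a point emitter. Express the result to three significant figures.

Using I₁d₁² = I₂d₂², scaling from 15.0 m to 2.00 m:
0.717 × (15.0/2.00)² = 0.717 × 56.25 = 40.33 mGy/h.

40.3 mGy/h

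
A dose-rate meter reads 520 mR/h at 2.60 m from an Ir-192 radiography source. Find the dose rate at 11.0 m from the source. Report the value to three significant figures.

29.1 mR/h

Intensity scales as (d₁/d₂)², so the rate at 11.0 m is
520 × (2.60/11.0)² = 520 × 0.05587 = 29.05 mR/h.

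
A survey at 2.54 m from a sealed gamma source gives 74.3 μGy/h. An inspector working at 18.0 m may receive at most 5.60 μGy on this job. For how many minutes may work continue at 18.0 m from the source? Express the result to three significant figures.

227 min

By the inverse-square law, rate at 18.0 m:
74.3 × (2.54/18.0)² = 74.3 × 0.01991 = 1.479 μGy/h.
Stay time = 5.60 μGy ÷ 1.479 μGy/h = 3.786 h = 227.2 min.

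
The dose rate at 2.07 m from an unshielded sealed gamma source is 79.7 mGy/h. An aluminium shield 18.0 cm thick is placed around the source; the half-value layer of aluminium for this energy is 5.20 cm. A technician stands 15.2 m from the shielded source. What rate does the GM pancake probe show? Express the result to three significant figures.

0.134 mGy/h

Distance alone: 79.7 × (2.07/15.2)² = 79.7 × 0.01855 = 1.478 mGy/h.
Shield: 18.0/5.20 = 3.462 half-value layers → attenuation 2^(−3.462) = 0.09075.
Combined: 1.478 × 0.09075 = 0.1341 mGy/h.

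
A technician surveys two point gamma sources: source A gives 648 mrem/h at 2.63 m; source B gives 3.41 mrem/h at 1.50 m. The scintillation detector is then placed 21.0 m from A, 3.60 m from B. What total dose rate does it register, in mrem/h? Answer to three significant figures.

By superposition, sum each source's inverse-square contribution:
A: 648 × (2.63/21.0)² = 10.16 mrem/h
B: 3.41 × (1.50/3.60)² = 0.5920 mrem/h
Total = 10.16 + 0.5920 = 10.75 mrem/h.

10.8 mrem/h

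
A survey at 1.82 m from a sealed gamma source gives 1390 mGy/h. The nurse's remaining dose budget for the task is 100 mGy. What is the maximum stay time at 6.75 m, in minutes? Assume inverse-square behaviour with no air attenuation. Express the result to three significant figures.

59.4 min

Using I₁d₁² = I₂d₂², rate at 6.75 m:
(1.82/6.75)² = 0.07270, so 1390 × 0.07270 = 101.1 mGy/h.
Stay time = 100 mGy ÷ 101.1 mGy/h = 0.9891 h = 59.35 min.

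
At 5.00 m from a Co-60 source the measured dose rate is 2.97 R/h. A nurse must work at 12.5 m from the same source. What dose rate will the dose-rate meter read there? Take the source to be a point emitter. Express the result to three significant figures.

0.475 R/h

By the inverse-square law, scaling from 5.00 m to 12.5 m:
(5.00/12.5)² = 0.1600, so 2.97 × 0.1600 = 0.4752 R/h.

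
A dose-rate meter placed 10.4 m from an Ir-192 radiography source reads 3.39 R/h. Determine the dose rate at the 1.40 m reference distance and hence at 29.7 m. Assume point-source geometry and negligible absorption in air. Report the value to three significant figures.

187 R/h; 0.416 R/h

Since intensity falls as 1/r²,
At 1.40 m: 3.39 × (10.4/1.40)² = 3.39 × 55.18 = 187.1 R/h
At 29.7 m: (1.40/29.7)² = 0.002222, so 187.1 × 0.002222 = 0.4157 R/h.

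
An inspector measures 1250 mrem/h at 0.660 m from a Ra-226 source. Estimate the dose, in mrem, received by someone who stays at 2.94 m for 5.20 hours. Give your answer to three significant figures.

328 mrem

Since intensity falls as 1/r², rate at 2.94 m:
(0.660/2.94)² = 0.05040, so 1250 × 0.05040 = 63.00 mrem/h.
Dose = rate × time = 63.00 mrem/h × 5.200 h = 327.6 mrem.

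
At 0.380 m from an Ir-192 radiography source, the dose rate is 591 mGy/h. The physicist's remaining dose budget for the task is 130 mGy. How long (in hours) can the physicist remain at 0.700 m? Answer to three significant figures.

Since intensity falls as 1/r², rate at 0.700 m:
591 × (0.380/0.700)² = 591 × 0.2947 = 174.2 mGy/h.
Stay time = 130 mGy ÷ 174.2 mGy/h = 0.7463 h.

0.746 h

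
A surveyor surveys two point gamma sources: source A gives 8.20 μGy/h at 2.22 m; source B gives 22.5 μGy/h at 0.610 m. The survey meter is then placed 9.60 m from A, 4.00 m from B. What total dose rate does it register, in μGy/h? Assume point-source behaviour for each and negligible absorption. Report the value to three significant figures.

Each source contributes Iᵢ·(dᵢ/rᵢ)²; contributions add.
A: 8.20 × (2.22/9.60)² = 0.4385 μGy/h
B: 22.5 × (0.610/4.00)² = 0.5233 μGy/h
Total = 0.4385 + 0.5233 = 0.9618 μGy/h.

0.962 μGy/h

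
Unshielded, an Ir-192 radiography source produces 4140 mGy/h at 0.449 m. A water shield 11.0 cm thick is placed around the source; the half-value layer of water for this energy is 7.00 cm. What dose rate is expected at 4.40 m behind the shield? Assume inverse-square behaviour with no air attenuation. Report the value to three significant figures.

Distance alone: 4140 × (0.449/4.40)² = 4140 × 0.01041 = 43.10 mGy/h.
Shield: 11.0/7.00 = 1.571 half-value layers → attenuation 2^(−1.571) = 0.3366.
Combined: 43.10 × 0.3366 = 14.51 mGy/h.

14.5 mGy/h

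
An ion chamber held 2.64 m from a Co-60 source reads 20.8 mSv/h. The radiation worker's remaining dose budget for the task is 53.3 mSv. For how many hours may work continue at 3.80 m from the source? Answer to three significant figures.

5.31 h

By the inverse-square law, rate at 3.80 m:
20.8 × (2.64/3.80)² = 20.8 × 0.4827 = 10.04 mSv/h.
Stay time = 53.3 mSv ÷ 10.04 mSv/h = 5.309 h.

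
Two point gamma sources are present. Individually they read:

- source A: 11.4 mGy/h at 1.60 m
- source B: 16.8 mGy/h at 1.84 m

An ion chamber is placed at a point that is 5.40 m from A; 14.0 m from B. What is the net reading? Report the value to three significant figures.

1.29 mGy/h

Each source contributes Iᵢ·(dᵢ/rᵢ)²; contributions add.
A: 11.4 × (1.60/5.40)² = 1.001 mGy/h
B: 16.8 × (1.84/14.0)² = 0.2902 mGy/h
Total = 1.001 + 0.2902 = 1.291 mGy/h.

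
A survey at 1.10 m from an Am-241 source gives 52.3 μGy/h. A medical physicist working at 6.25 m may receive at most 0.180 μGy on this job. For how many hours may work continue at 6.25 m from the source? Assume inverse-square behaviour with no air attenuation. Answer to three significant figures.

0.111 h

Using I₁d₁² = I₂d₂², rate at 6.25 m:
(1.10/6.25)² = 0.03098, so 52.3 × 0.03098 = 1.620 μGy/h.
Stay time = 0.180 μGy ÷ 1.620 μGy/h = 0.1111 h.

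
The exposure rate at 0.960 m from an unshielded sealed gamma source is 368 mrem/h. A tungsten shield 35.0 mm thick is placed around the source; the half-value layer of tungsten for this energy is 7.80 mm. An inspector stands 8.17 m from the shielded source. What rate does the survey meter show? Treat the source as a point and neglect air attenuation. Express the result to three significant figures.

0.227 mrem/h

Distance alone: 368 × (0.960/8.17)² = 368 × 0.01381 = 5.082 mrem/h.
Shield: 35.0/7.80 = 4.487 half-value layers → attenuation 2^(−4.487) = 0.04459.
Combined: 5.082 × 0.04459 = 0.2266 mrem/h.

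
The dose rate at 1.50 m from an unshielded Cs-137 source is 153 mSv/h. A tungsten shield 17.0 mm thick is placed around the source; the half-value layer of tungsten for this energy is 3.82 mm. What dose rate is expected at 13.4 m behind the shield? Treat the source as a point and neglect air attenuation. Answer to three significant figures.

0.0877 mSv/h

Distance alone: 153 × (1.50/13.4)² = 153 × 0.01253 = 1.917 mSv/h.
Shield: 17.0/3.82 = 4.450 half-value layers → attenuation 2^(−4.450) = 0.04575.
Combined: 1.917 × 0.04575 = 0.08770 mSv/h.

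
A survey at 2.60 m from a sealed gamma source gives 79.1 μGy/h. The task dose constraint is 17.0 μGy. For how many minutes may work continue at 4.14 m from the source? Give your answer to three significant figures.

Using I₁d₁² = I₂d₂², rate at 4.14 m:
(2.60/4.14)² = 0.3944, so 79.1 × 0.3944 = 31.20 μGy/h.
Stay time = 17.0 μGy ÷ 31.20 μGy/h = 0.5449 h = 32.69 min.

32.7 min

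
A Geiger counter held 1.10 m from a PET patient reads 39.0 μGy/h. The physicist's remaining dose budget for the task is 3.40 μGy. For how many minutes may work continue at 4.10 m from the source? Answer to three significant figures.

72.7 min

By the inverse-square law, rate at 4.10 m:
39.0 × (1.10/4.10)² = 39.0 × 0.07198 = 2.807 μGy/h.
Stay time = 3.40 μGy ÷ 2.807 μGy/h = 1.211 h = 72.66 min.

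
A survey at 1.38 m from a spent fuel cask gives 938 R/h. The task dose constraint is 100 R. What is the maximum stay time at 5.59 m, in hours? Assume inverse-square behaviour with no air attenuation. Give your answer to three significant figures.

1.75 h

Using I₁d₁² = I₂d₂², rate at 5.59 m:
938 × (1.38/5.59)² = 938 × 0.06094 = 57.16 R/h.
Stay time = 100 R ÷ 57.16 R/h = 1.749 h.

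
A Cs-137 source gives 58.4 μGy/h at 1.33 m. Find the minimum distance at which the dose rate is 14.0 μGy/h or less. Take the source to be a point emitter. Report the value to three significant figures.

Since intensity falls as 1/r², d₂ = d₁·√(I₁/I₂).
I₁/I₂ = 58.4/14.0 = 4.171, so d₂ = 1.33 × √4.171 = 2.716 m.

2.72 m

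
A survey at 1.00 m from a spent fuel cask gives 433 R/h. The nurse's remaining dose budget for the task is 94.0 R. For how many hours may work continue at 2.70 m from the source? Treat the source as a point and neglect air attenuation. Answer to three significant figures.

1.58 h

Applying the 1/r² law, rate at 2.70 m:
433 × (1.00/2.70)² = 433 × 0.1372 = 59.41 R/h.
Stay time = 94.0 R ÷ 59.41 R/h = 1.582 h.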